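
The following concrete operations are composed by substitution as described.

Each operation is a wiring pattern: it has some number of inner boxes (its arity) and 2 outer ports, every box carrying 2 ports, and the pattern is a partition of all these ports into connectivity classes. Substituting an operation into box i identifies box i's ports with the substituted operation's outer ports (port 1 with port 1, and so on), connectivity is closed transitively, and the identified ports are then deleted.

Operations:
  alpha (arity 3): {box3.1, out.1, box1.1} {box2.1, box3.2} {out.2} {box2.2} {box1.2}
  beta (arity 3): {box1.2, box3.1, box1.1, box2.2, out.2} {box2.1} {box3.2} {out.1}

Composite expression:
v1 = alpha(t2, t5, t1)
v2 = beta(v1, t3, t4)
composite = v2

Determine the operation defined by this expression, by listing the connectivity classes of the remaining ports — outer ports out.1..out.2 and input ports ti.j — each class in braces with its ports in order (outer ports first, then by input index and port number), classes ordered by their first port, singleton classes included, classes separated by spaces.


{out.1} {out.2, t1.1, t2.1, t3.2, t4.1} {t1.2, t5.1} {t2.2} {t3.1} {t4.2} {t5.2}

Connectivity passes through glued beta-boundaries; trace each wire chain.
alpha over (t2, t5, t1) gives {out.1, t1.1, t2.1} {out.2} {t1.2, t5.1} {t2.2} {t5.2}, out.j being that stage's outer ports
beta over (t2, t5, t1, t3, t4) gives {out.1} {out.2, t1.1, t2.1, t3.2, t4.1} {t1.2, t5.1} {t2.2} {t3.1} {t4.2} {t5.2}, out.j being that stage's outer ports


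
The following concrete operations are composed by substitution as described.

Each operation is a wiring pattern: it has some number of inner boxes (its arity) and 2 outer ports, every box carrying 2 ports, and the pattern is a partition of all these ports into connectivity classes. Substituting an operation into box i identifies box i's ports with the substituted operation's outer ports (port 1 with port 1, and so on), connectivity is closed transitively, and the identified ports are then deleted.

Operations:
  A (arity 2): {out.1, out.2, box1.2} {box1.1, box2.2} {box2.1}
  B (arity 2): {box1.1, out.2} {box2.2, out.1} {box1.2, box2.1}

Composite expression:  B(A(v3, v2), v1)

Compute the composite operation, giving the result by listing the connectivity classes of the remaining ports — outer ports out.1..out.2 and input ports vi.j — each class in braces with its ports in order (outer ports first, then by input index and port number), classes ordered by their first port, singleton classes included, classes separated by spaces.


Connectivity passes through glued B-boundaries; trace each wire chain.
A over (v3, v2) gives {out.1, out.2, v3.2} {v2.1} {v2.2, v3.1}, out.j being that stage's outer ports
B over (v3, v2, v1) gives {out.1, v1.2} {out.2, v1.1, v3.2} {v2.1} {v2.2, v3.1}, out.j being that stage's outer ports

{out.1, v1.2} {out.2, v1.1, v3.2} {v2.1} {v2.2, v3.1}


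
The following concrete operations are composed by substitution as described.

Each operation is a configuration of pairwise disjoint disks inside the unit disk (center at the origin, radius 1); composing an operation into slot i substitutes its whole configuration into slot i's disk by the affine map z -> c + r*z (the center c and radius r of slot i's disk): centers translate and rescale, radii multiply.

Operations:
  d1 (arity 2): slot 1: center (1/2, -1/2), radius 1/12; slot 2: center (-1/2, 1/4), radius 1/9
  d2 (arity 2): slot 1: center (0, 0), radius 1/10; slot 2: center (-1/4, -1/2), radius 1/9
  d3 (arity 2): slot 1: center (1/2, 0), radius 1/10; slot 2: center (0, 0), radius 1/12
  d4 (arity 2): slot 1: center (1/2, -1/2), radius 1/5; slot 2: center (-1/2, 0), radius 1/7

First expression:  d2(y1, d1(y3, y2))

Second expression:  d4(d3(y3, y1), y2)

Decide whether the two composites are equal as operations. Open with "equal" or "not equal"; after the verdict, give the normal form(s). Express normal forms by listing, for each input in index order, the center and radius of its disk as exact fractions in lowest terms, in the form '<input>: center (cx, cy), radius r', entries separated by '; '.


not equal: they reduce to y1: center (0, 0), radius 1/10; y2: center (-11/36, -17/36), radius 1/81; y3: center (-7/36, -5/9), radius 1/108 and y1: center (1/2, -1/2), radius 1/60; y2: center (-1/2, 0), radius 1/7; y3: center (3/5, -1/2), radius 1/50

In normal form, the first expression is y1: center (0, 0), radius 1/10; y2: center (-11/36, -17/36), radius 1/81; y3: center (-7/36, -5/9), radius 1/108
In normal form, the second expression is y1: center (1/2, -1/2), radius 1/60; y2: center (-1/2, 0), radius 1/7; y3: center (3/5, -1/2), radius 1/50
Different reductions; not equal.


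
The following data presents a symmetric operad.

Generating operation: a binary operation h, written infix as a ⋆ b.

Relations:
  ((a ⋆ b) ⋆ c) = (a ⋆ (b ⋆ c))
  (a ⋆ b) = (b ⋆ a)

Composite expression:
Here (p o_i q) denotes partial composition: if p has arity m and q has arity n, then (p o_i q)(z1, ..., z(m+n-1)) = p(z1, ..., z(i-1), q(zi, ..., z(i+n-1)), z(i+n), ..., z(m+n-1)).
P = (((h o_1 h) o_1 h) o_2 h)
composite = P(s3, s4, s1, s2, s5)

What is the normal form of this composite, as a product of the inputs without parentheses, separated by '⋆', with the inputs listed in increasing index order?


s1 ⋆ s2 ⋆ s3 ⋆ s4 ⋆ s5

Any arrangement under h is one operation, so sort the s-inputs.
(s4 ⋆ s1) flattens to s4 ⋆ s1
(s3 ⋆ (s4 ⋆ s1)) flattens to s3 ⋆ s4 ⋆ s1
((s3 ⋆ (s4 ⋆ s1)) ⋆ s2) flattens to s3 ⋆ s4 ⋆ s1 ⋆ s2
(((s3 ⋆ (s4 ⋆ s1)) ⋆ s2) ⋆ s5) flattens to s3 ⋆ s4 ⋆ s1 ⋆ s2 ⋆ s5
reordering the factors by index: s1 ⋆ s2 ⋆ s3 ⋆ s4 ⋆ s5


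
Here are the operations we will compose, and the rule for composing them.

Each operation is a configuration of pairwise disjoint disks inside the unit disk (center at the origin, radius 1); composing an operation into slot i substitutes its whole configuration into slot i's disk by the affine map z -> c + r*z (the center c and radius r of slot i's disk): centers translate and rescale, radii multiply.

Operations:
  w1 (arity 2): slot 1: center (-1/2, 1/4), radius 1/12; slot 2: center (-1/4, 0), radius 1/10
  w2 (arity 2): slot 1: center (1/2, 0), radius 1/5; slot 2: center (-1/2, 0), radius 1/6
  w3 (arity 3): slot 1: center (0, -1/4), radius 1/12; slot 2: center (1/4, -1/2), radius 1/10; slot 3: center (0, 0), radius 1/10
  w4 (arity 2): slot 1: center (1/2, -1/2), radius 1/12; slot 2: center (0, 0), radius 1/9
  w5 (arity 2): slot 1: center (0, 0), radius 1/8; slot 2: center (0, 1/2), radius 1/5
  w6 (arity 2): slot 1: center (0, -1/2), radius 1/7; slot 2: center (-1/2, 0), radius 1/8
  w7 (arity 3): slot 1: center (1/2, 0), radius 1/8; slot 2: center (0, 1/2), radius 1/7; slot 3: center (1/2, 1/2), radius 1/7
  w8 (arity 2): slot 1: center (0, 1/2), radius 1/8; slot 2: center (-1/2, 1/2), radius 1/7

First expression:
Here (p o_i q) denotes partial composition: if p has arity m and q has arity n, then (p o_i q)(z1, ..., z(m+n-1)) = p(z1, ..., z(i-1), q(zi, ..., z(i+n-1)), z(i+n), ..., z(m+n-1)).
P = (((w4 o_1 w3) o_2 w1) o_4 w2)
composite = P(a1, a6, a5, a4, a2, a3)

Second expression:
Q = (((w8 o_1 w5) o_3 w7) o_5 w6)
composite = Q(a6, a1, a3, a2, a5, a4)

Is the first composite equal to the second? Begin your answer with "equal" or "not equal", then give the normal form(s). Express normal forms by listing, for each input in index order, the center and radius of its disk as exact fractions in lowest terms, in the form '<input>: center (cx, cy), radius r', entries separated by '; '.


not equal — first a1: center (1/2, -25/48), radius 1/144; a2: center (119/240, -1/2), radius 1/720; a3: center (0, 0), radius 1/9; a4: center (121/240, -1/2), radius 1/600; a5: center (83/160, -13/24), radius 1/1200; a6: center (31/60, -259/480), radius 1/1440, second a1: center (0, 9/16), radius 1/40; a2: center (-1/2, 4/7), radius 1/49; a3: center (-3/7, 1/2), radius 1/56; a4: center (-43/98, 4/7), radius 1/392; a5: center (-3/7, 55/98), radius 1/343; a6: center (0, 1/2), radius 1/64

The first composite normalizes to a1: center (1/2, -25/48), radius 1/144; a2: center (119/240, -1/2), radius 1/720; a3: center (0, 0), radius 1/9; a4: center (121/240, -1/2), radius 1/600; a5: center (83/160, -13/24), radius 1/1200; a6: center (31/60, -259/480), radius 1/1440
The second composite normalizes to a1: center (0, 9/16), radius 1/40; a2: center (-1/2, 4/7), radius 1/49; a3: center (-3/7, 1/2), radius 1/56; a4: center (-43/98, 4/7), radius 1/392; a5: center (-3/7, 55/98), radius 1/343; a6: center (0, 1/2), radius 1/64
Distinct normal forms: not equal.


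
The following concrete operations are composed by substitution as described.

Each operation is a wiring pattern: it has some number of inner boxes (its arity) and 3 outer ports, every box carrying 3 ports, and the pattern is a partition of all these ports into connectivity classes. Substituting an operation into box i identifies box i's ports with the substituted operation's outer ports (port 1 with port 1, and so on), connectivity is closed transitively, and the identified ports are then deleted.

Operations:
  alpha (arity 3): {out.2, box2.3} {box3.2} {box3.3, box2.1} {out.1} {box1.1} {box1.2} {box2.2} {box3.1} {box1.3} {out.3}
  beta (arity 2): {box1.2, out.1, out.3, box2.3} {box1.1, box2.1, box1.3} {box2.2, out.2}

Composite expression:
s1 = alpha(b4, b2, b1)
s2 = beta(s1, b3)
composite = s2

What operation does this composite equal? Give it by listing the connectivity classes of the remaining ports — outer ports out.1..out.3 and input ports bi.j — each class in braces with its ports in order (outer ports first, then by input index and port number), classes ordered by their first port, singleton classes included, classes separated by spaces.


{out.1, out.3, b2.3, b3.3} {out.2, b3.2} {b1.1} {b1.2} {b1.3, b2.1} {b2.2} {b3.1} {b4.1} {b4.2} {b4.3}

Two ports join when wires chain via beta-identified ports.
the subtree at alpha composes to {out.1} {out.2, b2.3} {out.3} {b1.1} {b1.2} {b1.3, b2.1} {b2.2} {b4.1} {b4.2} {b4.3} on (b4, b2, b1); out.j = own outer ports
the subtree at beta composes to {out.1, out.3, b2.3, b3.3} {out.2, b3.2} {b1.1} {b1.2} {b1.3, b2.1} {b2.2} {b3.1} {b4.1} {b4.2} {b4.3} on (b4, b2, b1, b3); out.j = own outer ports


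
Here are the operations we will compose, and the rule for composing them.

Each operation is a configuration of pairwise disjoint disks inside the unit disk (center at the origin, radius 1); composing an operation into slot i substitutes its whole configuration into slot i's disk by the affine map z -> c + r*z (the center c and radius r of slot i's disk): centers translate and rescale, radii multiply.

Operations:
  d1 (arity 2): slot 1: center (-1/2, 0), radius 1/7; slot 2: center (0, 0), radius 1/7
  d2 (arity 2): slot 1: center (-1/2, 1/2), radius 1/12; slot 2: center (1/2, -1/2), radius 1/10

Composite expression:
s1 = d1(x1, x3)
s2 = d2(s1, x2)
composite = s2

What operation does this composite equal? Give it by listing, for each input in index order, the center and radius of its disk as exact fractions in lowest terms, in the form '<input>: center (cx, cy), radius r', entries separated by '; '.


Affine substitution under d2: radii multiply and x-centers shift.
x1: after 2 affine steps, its disk has center (-13/24, 1/2), radius 1/84
x3: after 2 affine steps, its disk has center (-1/2, 1/2), radius 1/84
x2: after 1 affine step, its disk has center (1/2, -1/2), radius 1/10

x1: center (-13/24, 1/2), radius 1/84; x2: center (1/2, -1/2), radius 1/10; x3: center (-1/2, 1/2), radius 1/84


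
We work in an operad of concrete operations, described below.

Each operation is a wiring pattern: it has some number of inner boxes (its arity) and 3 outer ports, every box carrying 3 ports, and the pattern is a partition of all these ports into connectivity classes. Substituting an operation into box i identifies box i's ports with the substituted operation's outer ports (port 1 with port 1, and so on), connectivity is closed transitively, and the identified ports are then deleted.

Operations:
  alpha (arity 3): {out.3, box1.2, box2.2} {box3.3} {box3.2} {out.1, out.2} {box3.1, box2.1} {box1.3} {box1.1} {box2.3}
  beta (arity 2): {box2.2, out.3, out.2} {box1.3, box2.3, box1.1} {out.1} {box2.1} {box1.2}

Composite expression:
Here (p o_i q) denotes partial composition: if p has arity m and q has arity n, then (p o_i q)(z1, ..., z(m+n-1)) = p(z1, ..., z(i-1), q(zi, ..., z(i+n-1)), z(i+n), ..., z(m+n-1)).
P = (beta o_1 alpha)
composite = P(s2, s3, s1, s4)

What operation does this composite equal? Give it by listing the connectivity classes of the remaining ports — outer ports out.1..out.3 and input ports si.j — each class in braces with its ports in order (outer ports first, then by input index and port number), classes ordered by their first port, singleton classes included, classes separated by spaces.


{out.1} {out.2, out.3, s4.2} {s1.1, s3.1} {s1.2} {s1.3} {s2.1} {s2.2, s3.2, s4.3} {s2.3} {s3.3} {s4.1}

Two ports join when wires chain via beta-identified ports.
the subtree at alpha composes to {out.1, out.2} {out.3, s2.2, s3.2} {s1.1, s3.1} {s1.2} {s1.3} {s2.1} {s2.3} {s3.3} on (s2, s3, s1); out.j = own outer ports
the subtree at beta composes to {out.1} {out.2, out.3, s4.2} {s1.1, s3.1} {s1.2} {s1.3} {s2.1} {s2.2, s3.2, s4.3} {s2.3} {s3.3} {s4.1} on (s2, s3, s1, s4); out.j = own outer ports


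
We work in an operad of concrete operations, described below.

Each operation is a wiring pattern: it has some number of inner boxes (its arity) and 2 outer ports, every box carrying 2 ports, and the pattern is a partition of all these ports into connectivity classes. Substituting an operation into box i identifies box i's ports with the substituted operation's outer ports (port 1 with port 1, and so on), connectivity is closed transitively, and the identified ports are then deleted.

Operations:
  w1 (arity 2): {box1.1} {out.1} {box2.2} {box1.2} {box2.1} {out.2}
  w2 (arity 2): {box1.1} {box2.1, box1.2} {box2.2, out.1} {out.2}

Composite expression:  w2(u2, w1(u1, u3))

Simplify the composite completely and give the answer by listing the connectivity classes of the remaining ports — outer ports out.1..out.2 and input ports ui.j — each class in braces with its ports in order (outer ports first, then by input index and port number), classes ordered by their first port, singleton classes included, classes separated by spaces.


{out.1} {out.2} {u1.1} {u1.2} {u2.1} {u2.2} {u3.1} {u3.2}

Two ports join when wires chain via w2-identified ports.
w1 over (u1, u3) gives {out.1} {out.2} {u1.1} {u1.2} {u3.1} {u3.2}, out.j being that stage's outer ports
w2 over (u2, u1, u3) gives {out.1} {out.2} {u1.1} {u1.2} {u2.1} {u2.2} {u3.1} {u3.2}, out.j being that stage's outer ports


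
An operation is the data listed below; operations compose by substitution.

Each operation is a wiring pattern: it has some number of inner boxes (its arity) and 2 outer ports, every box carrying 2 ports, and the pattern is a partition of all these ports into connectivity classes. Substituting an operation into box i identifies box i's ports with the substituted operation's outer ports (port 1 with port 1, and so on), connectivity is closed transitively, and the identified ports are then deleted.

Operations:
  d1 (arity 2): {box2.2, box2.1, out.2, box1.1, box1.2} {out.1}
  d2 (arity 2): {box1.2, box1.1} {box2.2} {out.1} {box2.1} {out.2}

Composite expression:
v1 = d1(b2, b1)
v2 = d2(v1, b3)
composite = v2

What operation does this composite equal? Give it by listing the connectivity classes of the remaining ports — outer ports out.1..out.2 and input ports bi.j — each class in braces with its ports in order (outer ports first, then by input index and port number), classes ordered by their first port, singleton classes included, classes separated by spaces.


{out.1} {out.2} {b1.1, b1.2, b2.1, b2.2} {b3.1} {b3.2}

Connectivity passes through glued d2-boundaries; trace each wire chain.
the subtree at d1 composes to {out.1} {out.2, b1.1, b1.2, b2.1, b2.2} on (b2, b1); out.j = own outer ports
the subtree at d2 composes to {out.1} {out.2} {b1.1, b1.2, b2.1, b2.2} {b3.1} {b3.2} on (b2, b1, b3); out.j = own outer ports


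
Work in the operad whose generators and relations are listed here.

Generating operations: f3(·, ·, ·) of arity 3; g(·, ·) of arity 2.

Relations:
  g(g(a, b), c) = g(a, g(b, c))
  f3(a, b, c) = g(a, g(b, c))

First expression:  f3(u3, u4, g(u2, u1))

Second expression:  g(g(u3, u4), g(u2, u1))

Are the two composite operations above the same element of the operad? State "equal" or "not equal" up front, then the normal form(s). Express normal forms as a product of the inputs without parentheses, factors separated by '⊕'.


equal; the common form is u3 ⊕ u4 ⊕ u2 ⊕ u1

In normal form, the first expression is u3 ⊕ u4 ⊕ u2 ⊕ u1
In normal form, the second expression is u3 ⊕ u4 ⊕ u2 ⊕ u1
One common form — equal.


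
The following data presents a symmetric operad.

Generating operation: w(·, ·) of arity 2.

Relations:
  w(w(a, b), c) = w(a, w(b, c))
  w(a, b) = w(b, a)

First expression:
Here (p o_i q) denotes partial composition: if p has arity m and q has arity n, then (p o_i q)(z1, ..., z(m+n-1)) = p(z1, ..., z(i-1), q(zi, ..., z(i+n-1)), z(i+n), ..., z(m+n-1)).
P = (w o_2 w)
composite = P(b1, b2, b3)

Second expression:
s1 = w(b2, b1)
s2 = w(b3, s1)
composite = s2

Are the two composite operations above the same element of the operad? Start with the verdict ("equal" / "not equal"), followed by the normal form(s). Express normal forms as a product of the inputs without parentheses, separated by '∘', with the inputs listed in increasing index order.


equal; the common form is b1 ∘ b2 ∘ b3

The first expression reduces to b1 ∘ b2 ∘ b3
The second expression reduces to b1 ∘ b2 ∘ b3
Both agree, so they are equal.


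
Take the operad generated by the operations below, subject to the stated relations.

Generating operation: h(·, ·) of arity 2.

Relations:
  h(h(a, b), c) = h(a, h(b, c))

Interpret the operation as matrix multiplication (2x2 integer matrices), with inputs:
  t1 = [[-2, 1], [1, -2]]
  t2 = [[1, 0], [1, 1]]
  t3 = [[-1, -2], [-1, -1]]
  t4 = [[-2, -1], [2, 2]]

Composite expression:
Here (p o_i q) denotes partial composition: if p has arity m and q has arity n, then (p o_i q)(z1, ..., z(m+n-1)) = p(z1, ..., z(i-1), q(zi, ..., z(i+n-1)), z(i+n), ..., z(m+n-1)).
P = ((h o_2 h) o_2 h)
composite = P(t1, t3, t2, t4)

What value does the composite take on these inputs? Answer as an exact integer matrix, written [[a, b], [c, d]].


h(t3, t2) = [[-3, -2], [-2, -1]]
h(h(t3, t2), t4) = [[2, -1], [2, 0]]
h(t1, h(h(t3, t2), t4)) = [[-2, 2], [-2, -1]]

[[-2, 2], [-2, -1]]


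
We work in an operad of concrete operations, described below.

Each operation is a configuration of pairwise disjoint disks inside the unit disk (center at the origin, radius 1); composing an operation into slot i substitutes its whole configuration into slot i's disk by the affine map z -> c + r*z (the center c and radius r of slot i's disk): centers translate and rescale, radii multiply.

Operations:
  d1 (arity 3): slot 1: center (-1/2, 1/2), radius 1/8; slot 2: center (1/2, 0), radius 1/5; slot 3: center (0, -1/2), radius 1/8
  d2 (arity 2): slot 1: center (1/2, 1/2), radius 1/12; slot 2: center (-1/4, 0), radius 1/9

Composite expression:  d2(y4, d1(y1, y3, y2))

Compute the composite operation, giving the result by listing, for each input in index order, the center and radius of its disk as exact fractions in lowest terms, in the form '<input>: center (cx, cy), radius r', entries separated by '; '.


Below d2, radii multiply path by path; the y-disk centers shift.
y4 passes through 1 substitution, ending at center (1/2, 1/2), radius 1/12
y1 passes through 2 substitutions, ending at center (-11/36, 1/18), radius 1/72
y3 passes through 2 substitutions, ending at center (-7/36, 0), radius 1/45
y2 passes through 2 substitutions, ending at center (-1/4, -1/18), radius 1/72

y1: center (-11/36, 1/18), radius 1/72; y2: center (-1/4, -1/18), radius 1/72; y3: center (-7/36, 0), radius 1/45; y4: center (1/2, 1/2), radius 1/12


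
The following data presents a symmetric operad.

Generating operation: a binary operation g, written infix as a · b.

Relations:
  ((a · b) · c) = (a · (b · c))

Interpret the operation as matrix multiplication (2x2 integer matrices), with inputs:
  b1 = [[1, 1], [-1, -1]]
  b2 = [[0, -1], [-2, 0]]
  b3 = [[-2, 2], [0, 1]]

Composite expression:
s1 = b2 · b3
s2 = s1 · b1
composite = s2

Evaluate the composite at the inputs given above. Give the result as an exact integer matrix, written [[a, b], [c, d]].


[[1, 1], [8, 8]]


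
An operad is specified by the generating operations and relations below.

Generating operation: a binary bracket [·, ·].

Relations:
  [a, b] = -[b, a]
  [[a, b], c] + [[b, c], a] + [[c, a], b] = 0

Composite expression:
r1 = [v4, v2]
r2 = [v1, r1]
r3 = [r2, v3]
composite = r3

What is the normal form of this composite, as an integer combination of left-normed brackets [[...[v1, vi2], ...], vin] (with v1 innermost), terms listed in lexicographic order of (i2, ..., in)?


A multilinear Lie element is pinned by v1-initial words (v1 innermost).
Composite bracket: [[v1, [v4, v2]], v3]
Applying ab - ba throughout gives 8 signed words (2^3 = 8).
Collect the words opening with v1:
  from v1v2v4v3, sign -1: term -[[[v1, v2], v4], v3]
  from v1v4v2v3, sign +1: term +[[[v1, v4], v2], v3]

-[[[v1, v2], v4], v3] + [[[v1, v4], v2], v3]


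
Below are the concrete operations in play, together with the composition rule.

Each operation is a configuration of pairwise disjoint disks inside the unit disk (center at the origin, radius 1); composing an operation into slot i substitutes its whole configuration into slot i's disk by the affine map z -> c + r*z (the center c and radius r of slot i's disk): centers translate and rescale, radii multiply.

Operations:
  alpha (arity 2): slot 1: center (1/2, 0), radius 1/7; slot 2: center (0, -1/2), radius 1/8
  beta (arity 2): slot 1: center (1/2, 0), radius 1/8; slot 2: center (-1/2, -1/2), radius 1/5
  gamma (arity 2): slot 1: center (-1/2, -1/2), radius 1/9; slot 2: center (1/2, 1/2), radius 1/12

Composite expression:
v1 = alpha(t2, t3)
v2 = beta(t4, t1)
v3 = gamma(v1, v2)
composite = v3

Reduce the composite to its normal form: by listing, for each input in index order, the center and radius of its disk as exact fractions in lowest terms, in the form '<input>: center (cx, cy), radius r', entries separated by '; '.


Only the slot chain above each t matters under gamma; compose those maps.
t2: after 2 affine steps, its disk has center (-4/9, -1/2), radius 1/63
t3: after 2 affine steps, its disk has center (-1/2, -5/9), radius 1/72
t4: after 2 affine steps, its disk has center (13/24, 1/2), radius 1/96
t1: after 2 affine steps, its disk has center (11/24, 11/24), radius 1/60

t1: center (11/24, 11/24), radius 1/60; t2: center (-4/9, -1/2), radius 1/63; t3: center (-1/2, -5/9), radius 1/72; t4: center (13/24, 1/2), radius 1/96


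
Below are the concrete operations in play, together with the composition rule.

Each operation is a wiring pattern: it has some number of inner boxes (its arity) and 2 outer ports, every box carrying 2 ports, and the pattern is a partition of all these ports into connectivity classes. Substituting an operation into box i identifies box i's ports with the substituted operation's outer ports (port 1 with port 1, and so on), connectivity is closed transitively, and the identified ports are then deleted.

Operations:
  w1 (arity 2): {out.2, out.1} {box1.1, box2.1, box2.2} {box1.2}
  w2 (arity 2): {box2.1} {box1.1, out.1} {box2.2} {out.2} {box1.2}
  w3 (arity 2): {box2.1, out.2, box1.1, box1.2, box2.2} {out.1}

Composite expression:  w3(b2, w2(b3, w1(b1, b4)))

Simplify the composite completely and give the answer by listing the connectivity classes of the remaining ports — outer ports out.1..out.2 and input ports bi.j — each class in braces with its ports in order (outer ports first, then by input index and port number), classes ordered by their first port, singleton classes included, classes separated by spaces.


{out.1} {out.2, b2.1, b2.2, b3.1} {b1.1, b4.1, b4.2} {b1.2} {b3.2}

Substituting into w3 glues patterns; closure does the rest.
composing w1 on (b1, b4), with out.j its own outer ports: {out.1, out.2} {b1.1, b4.1, b4.2} {b1.2}
composing w2 on (b3, b1, b4), with out.j its own outer ports: {out.1, b3.1} {out.2} {b1.1, b4.1, b4.2} {b1.2} {b3.2}
composing w3 on (b2, b3, b1, b4), with out.j its own outer ports: {out.1} {out.2, b2.1, b2.2, b3.1} {b1.1, b4.1, b4.2} {b1.2} {b3.2}


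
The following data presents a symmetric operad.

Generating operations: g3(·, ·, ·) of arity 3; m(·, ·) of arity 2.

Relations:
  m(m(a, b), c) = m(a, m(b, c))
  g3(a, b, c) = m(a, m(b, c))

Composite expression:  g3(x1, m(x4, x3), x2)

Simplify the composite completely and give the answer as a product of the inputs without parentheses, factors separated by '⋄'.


x1 ⋄ x4 ⋄ x3 ⋄ x2

The g3-tree's shape is irrelevant; the x-reading-order decides.
m(x4, x3) linearizes to x4 ⋄ x3
g3(x1, m(x4, x3), x2) linearizes to x1 ⋄ x4 ⋄ x3 ⋄ x2


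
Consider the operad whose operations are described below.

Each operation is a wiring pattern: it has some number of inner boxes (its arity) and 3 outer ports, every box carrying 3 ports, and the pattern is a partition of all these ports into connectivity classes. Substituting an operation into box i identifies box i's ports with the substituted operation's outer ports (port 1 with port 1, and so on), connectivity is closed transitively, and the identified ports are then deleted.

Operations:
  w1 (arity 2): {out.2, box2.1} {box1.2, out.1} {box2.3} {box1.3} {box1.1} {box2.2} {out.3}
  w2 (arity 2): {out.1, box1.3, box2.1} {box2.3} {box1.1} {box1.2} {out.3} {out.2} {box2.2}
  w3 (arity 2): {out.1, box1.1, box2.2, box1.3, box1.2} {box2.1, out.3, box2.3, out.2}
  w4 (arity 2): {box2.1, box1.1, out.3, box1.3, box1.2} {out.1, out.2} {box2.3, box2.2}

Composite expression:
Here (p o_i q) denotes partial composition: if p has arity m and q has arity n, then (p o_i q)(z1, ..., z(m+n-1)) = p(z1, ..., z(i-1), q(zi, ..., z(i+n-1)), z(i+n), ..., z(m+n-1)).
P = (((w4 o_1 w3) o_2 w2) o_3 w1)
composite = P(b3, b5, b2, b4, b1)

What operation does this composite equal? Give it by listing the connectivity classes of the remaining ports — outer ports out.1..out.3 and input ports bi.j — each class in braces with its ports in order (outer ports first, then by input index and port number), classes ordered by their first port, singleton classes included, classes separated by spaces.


{out.1, out.2} {out.3, b1.1, b2.2, b3.1, b3.2, b3.3, b5.3} {b1.2, b1.3} {b2.1} {b2.3} {b4.1} {b4.2} {b4.3} {b5.1} {b5.2}


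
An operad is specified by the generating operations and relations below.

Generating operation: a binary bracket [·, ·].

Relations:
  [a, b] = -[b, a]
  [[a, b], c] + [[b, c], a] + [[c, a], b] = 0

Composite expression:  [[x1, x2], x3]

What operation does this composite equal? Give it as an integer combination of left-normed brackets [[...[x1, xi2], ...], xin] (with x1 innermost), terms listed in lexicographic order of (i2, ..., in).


[[x1, x2], x3]

Antisymmetry and Jacobi reduce to x1-anchored left-normed brackets.
Composite bracket: [[x1, x2], x3]
Under [a, b] = ab - ba we get 4 signed associative words (2^2 = 4).
Only words starting with x1 matter:
  the word x1x2x3 carries sign +1 and contributes +[[x1, x2], x3]


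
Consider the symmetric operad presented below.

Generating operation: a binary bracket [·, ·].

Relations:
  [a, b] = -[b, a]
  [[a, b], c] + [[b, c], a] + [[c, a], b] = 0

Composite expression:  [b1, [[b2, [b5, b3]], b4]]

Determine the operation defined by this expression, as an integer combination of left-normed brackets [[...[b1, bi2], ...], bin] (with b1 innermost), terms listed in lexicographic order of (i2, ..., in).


Antisymmetry and Jacobi reduce to b1-anchored left-normed brackets.
Composite bracket: [b1, [[b2, [b5, b3]], b4]]
The bracket unfolds into 16 signed words via [a, b] = ab - ba (2^4 = 16).
Keep just the words that open with b1:
  word b1b2b3b5b4 has sign -1, contributing -[[[[b1, b2], b3], b5], b4]
  word b1b2b5b3b4 has sign +1, contributing +[[[[b1, b2], b5], b3], b4]
  word b1b3b5b2b4 has sign +1, contributing +[[[[b1, b3], b5], b2], b4]
  word b1b4b2b3b5 has sign +1, contributing +[[[[b1, b4], b2], b3], b5]
  word b1b4b2b5b3 has sign -1, contributing -[[[[b1, b4], b2], b5], b3]
  word b1b4b3b5b2 has sign -1, contributing -[[[[b1, b4], b3], b5], b2]
  word b1b4b5b3b2 has sign +1, contributing +[[[[b1, b4], b5], b3], b2]
  word b1b5b3b2b4 has sign -1, contributing -[[[[b1, b5], b3], b2], b4]

-[[[[b1, b2], b3], b5], b4] + [[[[b1, b2], b5], b3], b4] + [[[[b1, b3], b5], b2], b4] + [[[[b1, b4], b2], b3], b5] - [[[[b1, b4], b2], b5], b3] - [[[[b1, b4], b3], b5], b2] + [[[[b1, b4], b5], b3], b2] - [[[[b1, b5], b3], b2], b4]


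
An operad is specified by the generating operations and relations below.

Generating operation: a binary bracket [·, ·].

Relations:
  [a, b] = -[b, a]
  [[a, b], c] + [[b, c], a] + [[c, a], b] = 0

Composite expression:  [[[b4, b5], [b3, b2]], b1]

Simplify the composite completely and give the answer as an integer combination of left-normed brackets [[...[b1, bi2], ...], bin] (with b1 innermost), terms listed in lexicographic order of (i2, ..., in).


-[[[[b1, b2], b3], b4], b5] + [[[[b1, b2], b3], b5], b4] + [[[[b1, b3], b2], b4], b5] - [[[[b1, b3], b2], b5], b4] + [[[[b1, b4], b5], b2], b3] - [[[[b1, b4], b5], b3], b2] - [[[[b1, b5], b4], b2], b3] + [[[[b1, b5], b4], b3], b2]

Left-normed coefficients sit on the b1-initial expansion words.
Composite bracket: [[[b4, b5], [b3, b2]], b1]
Full expansion: 16 signed words from ab - ba (2^4 = 16).
Keep just the words that open with b1:
  word b1b2b3b4b5 has sign -1, contributing -[[[[b1, b2], b3], b4], b5]
  word b1b2b3b5b4 has sign +1, contributing +[[[[b1, b2], b3], b5], b4]
  word b1b3b2b4b5 has sign +1, contributing +[[[[b1, b3], b2], b4], b5]
  word b1b3b2b5b4 has sign -1, contributing -[[[[b1, b3], b2], b5], b4]
  word b1b4b5b2b3 has sign +1, contributing +[[[[b1, b4], b5], b2], b3]
  word b1b4b5b3b2 has sign -1, contributing -[[[[b1, b4], b5], b3], b2]
  word b1b5b4b2b3 has sign -1, contributing -[[[[b1, b5], b4], b2], b3]
  word b1b5b4b3b2 has sign +1, contributing +[[[[b1, b5], b4], b3], b2]


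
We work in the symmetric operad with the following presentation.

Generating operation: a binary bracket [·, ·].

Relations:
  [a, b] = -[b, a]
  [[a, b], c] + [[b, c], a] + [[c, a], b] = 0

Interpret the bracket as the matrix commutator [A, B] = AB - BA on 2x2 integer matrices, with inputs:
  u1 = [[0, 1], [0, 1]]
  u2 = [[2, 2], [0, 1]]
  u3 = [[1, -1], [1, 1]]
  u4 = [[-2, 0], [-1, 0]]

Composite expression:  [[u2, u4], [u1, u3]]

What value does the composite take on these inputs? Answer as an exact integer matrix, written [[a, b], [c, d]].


[[3, -12], [6, -3]]

[u2, u4] = [[-2, 4], [1, 2]]
[u1, u3] = [[1, 1], [1, -1]]
[[u2, u4], [u1, u3]] = [[3, -12], [6, -3]]


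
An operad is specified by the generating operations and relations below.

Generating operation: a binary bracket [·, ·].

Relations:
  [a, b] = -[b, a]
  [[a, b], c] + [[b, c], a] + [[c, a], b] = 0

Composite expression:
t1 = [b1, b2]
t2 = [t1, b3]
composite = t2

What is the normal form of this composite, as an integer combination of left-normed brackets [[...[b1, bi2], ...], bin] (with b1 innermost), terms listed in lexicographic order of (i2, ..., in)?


[[b1, b2], b3]


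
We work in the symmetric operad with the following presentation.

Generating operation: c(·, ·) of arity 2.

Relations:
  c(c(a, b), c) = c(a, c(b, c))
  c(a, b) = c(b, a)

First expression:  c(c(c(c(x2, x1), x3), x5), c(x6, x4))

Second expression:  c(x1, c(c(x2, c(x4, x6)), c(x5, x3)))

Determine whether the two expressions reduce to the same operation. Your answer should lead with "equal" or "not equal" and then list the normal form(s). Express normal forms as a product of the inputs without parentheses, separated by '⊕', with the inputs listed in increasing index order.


equal; both compose to x1 ⊕ x2 ⊕ x3 ⊕ x4 ⊕ x5 ⊕ x6

Normal form of the first expression: x1 ⊕ x2 ⊕ x3 ⊕ x4 ⊕ x5 ⊕ x6
Normal form of the second expression: x1 ⊕ x2 ⊕ x3 ⊕ x4 ⊕ x5 ⊕ x6
Same normal form: equal.


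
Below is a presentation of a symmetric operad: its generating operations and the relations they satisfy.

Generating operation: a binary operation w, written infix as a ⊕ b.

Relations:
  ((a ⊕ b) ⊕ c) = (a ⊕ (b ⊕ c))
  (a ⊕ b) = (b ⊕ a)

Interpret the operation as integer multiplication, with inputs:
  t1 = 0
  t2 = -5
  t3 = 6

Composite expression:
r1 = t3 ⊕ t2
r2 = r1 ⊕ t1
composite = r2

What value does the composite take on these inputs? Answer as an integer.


(t3 ⊕ t2) = -30
((t3 ⊕ t2) ⊕ t1) = 0

0


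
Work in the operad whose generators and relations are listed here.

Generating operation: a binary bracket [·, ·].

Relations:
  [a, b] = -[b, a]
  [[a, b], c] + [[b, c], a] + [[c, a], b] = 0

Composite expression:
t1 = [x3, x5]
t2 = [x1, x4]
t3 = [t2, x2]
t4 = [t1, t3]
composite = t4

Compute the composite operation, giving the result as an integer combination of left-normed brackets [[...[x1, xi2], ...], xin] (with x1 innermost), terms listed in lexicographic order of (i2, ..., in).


-[[[[x1, x4], x2], x3], x5] + [[[[x1, x4], x2], x5], x3]

Expand each bracket as ab - ba; the x1-initial words give the coefficients.
Composite bracket: [[x3, x5], [[x1, x4], x2]]
Each bracket splits as ab - ba, giving 16 signed words (2^4 = 16).
Coefficients come from the x1-initial words:
  sign of x1x4x2x3x5 is -1, so it contributes -[[[[x1, x4], x2], x3], x5]
  sign of x1x4x2x5x3 is +1, so it contributes +[[[[x1, x4], x2], x5], x3]


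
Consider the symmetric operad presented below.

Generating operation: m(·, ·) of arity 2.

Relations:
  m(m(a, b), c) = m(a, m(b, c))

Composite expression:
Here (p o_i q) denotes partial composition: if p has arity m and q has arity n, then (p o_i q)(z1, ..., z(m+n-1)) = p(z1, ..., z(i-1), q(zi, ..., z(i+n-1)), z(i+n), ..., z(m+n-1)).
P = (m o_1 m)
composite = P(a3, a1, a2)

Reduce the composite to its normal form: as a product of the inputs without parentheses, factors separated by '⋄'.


a3 ⋄ a1 ⋄ a2

Associativity of m dissolves the nesting; only the a-input order survives.
m(a3, a1) linearizes to a3 ⋄ a1
m(m(a3, a1), a2) linearizes to a3 ⋄ a1 ⋄ a2


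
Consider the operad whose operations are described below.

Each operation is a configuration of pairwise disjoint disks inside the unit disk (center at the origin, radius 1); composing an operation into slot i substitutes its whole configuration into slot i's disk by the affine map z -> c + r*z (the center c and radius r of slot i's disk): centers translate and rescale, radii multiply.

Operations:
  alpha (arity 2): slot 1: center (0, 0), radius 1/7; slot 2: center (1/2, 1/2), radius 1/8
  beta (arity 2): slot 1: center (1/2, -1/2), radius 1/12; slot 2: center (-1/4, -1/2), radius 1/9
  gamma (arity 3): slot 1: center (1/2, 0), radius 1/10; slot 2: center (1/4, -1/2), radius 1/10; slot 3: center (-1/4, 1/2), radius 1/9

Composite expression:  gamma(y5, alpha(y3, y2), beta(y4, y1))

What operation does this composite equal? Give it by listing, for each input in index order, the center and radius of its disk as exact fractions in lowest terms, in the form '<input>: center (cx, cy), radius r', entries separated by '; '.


y1: center (-5/18, 4/9), radius 1/81; y2: center (3/10, -9/20), radius 1/80; y3: center (1/4, -1/2), radius 1/70; y4: center (-7/36, 4/9), radius 1/108; y5: center (1/2, 0), radius 1/10

Only the slot chain above each y matters under gamma; compose those maps.
tracing y5 down its 1-map path: center (1/2, 0), radius 1/10
tracing y3 down its 2-map path: center (1/4, -1/2), radius 1/70
tracing y2 down its 2-map path: center (3/10, -9/20), radius 1/80
tracing y4 down its 2-map path: center (-7/36, 4/9), radius 1/108
tracing y1 down its 2-map path: center (-5/18, 4/9), radius 1/81


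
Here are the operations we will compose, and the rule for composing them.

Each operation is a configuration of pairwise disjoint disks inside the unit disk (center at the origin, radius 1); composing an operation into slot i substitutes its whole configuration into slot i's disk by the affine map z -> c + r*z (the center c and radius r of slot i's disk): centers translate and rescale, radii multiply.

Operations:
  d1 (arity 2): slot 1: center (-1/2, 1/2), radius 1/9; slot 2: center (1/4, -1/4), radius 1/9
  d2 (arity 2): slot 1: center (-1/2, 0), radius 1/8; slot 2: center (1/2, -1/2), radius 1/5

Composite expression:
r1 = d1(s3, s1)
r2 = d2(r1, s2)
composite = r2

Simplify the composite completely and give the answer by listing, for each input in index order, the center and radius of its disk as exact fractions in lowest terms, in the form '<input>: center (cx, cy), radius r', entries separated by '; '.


s1: center (-15/32, -1/32), radius 1/72; s2: center (1/2, -1/2), radius 1/5; s3: center (-9/16, 1/16), radius 1/72

Below d2, radii multiply path by path; the s-disk centers shift.
for s3, the 2-step affine chain lands on center (-9/16, 1/16), radius 1/72
for s1, the 2-step affine chain lands on center (-15/32, -1/32), radius 1/72
for s2, the 1-step affine chain lands on center (1/2, -1/2), radius 1/5


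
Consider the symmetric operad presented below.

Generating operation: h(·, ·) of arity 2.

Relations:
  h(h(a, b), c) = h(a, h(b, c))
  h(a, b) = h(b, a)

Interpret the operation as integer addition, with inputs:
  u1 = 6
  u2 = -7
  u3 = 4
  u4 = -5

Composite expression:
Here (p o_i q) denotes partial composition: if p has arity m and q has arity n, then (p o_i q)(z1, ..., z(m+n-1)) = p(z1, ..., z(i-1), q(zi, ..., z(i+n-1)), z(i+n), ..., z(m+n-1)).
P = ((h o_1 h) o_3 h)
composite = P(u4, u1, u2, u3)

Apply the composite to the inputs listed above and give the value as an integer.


h(u4, u1) = 1
h(u2, u3) = -3
h(h(u4, u1), h(u2, u3)) = -2

-2


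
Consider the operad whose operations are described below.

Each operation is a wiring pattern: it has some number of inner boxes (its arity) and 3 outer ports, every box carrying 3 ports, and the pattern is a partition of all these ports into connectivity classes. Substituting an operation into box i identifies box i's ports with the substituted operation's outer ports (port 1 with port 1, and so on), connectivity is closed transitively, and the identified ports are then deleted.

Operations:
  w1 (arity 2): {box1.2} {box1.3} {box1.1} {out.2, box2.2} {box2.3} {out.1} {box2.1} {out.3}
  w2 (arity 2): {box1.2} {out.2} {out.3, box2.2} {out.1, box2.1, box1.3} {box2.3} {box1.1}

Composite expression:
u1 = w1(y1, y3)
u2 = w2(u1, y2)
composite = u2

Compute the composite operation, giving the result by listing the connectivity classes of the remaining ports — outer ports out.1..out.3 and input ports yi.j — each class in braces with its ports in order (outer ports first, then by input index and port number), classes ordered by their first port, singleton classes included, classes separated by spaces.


{out.1, y2.1} {out.2} {out.3, y2.2} {y1.1} {y1.2} {y1.3} {y2.3} {y3.1} {y3.2} {y3.3}


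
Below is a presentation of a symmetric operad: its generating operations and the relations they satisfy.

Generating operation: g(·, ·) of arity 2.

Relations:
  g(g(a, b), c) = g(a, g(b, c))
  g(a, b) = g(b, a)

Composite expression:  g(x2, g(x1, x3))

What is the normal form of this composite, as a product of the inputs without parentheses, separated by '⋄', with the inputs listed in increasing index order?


Reordering under g is free, so list the x-inputs canonically.
g(x1, x3) flattens to x1 ⋄ x3
g(x2, g(x1, x3)) flattens to x2 ⋄ x1 ⋄ x3
reordering the factors by index: x1 ⋄ x2 ⋄ x3

x1 ⋄ x2 ⋄ x3


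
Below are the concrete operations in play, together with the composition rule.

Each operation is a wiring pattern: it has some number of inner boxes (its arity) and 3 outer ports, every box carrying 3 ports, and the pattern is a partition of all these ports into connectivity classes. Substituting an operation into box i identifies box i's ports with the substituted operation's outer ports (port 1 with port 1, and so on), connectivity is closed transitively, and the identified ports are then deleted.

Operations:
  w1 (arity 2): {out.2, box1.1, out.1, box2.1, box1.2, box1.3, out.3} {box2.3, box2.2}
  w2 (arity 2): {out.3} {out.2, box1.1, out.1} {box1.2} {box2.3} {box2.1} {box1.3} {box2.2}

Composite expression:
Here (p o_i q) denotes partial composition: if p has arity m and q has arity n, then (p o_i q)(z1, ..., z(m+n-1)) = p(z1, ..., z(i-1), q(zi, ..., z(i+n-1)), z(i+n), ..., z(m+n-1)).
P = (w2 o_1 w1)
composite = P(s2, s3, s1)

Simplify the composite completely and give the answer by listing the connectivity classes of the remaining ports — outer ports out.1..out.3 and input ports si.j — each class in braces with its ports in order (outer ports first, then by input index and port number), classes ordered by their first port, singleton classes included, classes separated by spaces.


{out.1, out.2, s2.1, s2.2, s2.3, s3.1} {out.3} {s1.1} {s1.2} {s1.3} {s3.2, s3.3}

Substituting into w2 glues patterns; closure does the rest.
the subtree at w1 composes to {out.1, out.2, out.3, s2.1, s2.2, s2.3, s3.1} {s3.2, s3.3} on (s2, s3); out.j = own outer ports
the subtree at w2 composes to {out.1, out.2, s2.1, s2.2, s2.3, s3.1} {out.3} {s1.1} {s1.2} {s1.3} {s3.2, s3.3} on (s2, s3, s1); out.j = own outer ports
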